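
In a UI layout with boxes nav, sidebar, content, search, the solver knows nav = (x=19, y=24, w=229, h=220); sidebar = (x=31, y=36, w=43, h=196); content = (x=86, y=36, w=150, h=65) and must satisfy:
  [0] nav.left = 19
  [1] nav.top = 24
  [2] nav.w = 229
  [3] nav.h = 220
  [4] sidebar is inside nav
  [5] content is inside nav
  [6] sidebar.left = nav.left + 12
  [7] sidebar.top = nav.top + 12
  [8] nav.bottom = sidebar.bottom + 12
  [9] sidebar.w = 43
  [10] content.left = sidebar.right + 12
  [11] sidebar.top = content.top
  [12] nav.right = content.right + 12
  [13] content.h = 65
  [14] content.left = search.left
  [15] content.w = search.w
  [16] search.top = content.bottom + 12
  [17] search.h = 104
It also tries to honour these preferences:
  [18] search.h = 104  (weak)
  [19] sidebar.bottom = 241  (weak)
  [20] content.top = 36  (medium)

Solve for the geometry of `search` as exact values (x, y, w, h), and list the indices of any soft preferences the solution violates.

search = (x=86, y=113, w=150, h=104)
violated soft preferences: 19

1. search.x = 86  [content.left = search.left]
2. search.w = 150  [content.w = search.w]
3. search.y = 113  [search.top = content.bottom + 12]
4. search.h = 104  [search.h = 104]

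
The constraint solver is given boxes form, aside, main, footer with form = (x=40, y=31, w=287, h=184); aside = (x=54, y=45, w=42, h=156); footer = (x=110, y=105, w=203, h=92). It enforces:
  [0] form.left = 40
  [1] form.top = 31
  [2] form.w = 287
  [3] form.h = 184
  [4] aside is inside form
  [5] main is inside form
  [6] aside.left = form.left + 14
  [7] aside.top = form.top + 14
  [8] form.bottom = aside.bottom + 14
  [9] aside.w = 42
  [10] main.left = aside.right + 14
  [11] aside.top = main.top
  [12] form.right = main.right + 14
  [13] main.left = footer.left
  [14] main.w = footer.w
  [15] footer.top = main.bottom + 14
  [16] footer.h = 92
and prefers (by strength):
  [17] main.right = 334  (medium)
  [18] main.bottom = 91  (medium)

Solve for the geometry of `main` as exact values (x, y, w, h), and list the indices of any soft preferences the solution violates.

1. main.x = 110  [main.left = aside.right + 14]
2. main.y = 45  [aside.top = main.top]
3. main.w = 203  [form.right = main.right + 14]
4. main.h = 46  [footer.top = main.bottom + 14]

main = (x=110, y=45, w=203, h=46)
violated soft preferences: 17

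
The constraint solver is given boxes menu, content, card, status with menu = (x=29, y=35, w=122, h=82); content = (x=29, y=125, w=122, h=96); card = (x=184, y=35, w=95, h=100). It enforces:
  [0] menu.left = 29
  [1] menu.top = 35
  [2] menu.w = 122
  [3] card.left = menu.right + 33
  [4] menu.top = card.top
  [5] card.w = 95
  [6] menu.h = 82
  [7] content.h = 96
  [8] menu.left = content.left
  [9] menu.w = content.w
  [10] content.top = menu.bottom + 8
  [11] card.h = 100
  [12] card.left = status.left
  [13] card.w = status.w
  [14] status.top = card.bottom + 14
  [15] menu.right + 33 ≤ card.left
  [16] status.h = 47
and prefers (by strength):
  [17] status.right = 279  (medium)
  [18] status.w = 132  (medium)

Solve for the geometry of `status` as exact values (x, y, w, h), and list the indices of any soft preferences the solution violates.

1. status.x = 184  [card.left = status.left]
2. status.w = 95  [card.w = status.w]
3. status.y = 149  [status.top = card.bottom + 14]
4. status.h = 47  [status.h = 47]

status = (x=184, y=149, w=95, h=47)
violated soft preferences: 18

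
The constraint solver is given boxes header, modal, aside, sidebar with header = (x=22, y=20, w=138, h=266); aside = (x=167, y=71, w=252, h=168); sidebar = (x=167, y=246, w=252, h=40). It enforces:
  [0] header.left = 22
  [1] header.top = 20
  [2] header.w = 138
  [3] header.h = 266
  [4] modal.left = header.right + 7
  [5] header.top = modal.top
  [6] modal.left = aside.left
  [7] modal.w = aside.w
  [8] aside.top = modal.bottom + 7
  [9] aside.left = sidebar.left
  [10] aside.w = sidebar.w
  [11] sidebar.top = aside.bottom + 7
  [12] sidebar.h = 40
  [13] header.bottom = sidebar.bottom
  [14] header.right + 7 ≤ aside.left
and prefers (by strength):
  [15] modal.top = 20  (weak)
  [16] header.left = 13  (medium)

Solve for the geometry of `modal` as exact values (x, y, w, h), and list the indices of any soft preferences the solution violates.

modal = (x=167, y=20, w=252, h=44)
violated soft preferences: 16

1. modal.x = 167  [modal.left = header.right + 7]
2. modal.y = 20  [header.top = modal.top]
3. modal.w = 252  [modal.w = aside.w]
4. modal.h = 44  [aside.top = modal.bottom + 7]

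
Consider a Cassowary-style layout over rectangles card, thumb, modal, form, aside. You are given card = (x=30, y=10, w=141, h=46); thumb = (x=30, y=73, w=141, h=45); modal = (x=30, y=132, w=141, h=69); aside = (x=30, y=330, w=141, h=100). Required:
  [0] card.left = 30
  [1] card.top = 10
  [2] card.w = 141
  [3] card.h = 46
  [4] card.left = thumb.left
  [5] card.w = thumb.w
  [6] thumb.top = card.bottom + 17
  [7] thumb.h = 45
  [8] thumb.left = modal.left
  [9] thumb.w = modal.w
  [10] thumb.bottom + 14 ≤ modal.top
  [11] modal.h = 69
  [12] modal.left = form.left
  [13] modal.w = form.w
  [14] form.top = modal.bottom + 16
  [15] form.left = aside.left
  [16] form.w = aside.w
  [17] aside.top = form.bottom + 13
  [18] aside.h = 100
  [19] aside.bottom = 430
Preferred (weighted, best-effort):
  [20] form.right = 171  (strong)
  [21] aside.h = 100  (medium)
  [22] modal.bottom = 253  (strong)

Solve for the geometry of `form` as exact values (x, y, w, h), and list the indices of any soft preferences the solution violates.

1. form.x = 30  [modal.left = form.left]
2. form.w = 141  [modal.w = form.w]
3. form.y = 217  [form.top = modal.bottom + 16]
4. form.h = 100  [aside.top = form.bottom + 13]

form = (x=30, y=217, w=141, h=100)
violated soft preferences: 22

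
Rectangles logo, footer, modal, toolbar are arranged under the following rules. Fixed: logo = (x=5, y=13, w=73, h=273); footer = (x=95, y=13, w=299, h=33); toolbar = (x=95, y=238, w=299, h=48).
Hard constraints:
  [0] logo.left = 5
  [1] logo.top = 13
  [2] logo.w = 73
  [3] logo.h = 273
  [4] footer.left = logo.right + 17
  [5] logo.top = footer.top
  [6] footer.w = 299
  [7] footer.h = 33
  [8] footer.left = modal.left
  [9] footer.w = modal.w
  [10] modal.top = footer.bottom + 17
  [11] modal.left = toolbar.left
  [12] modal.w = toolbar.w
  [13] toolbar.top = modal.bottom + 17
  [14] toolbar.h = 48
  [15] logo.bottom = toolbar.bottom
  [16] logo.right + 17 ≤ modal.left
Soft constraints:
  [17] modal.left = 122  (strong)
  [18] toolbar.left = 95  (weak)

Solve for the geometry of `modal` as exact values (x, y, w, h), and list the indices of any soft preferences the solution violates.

1. modal.x = 95  [footer.left = modal.left]
2. modal.w = 299  [footer.w = modal.w]
3. modal.y = 63  [modal.top = footer.bottom + 17]
4. modal.h = 158  [toolbar.top = modal.bottom + 17]

modal = (x=95, y=63, w=299, h=158)
violated soft preferences: 17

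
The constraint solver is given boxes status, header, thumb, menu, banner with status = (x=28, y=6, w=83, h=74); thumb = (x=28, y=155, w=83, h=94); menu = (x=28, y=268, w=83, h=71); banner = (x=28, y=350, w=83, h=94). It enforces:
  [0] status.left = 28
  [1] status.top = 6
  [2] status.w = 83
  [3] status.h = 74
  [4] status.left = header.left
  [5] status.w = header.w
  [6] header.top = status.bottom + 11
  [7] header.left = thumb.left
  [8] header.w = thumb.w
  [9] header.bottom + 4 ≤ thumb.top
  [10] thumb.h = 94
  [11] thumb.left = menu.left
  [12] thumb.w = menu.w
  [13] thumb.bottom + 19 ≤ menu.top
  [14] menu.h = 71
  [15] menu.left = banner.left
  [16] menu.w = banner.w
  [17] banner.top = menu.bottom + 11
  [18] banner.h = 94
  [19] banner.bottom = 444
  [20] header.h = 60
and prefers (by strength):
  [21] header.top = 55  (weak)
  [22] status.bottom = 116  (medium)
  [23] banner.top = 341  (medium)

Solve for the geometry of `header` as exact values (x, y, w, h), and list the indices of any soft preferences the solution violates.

1. header.x = 28  [status.left = header.left]
2. header.w = 83  [status.w = header.w]
3. header.y = 91  [header.top = status.bottom + 11]
4. header.h = 60  [header.h = 60]

header = (x=28, y=91, w=83, h=60)
violated soft preferences: 21, 22, 23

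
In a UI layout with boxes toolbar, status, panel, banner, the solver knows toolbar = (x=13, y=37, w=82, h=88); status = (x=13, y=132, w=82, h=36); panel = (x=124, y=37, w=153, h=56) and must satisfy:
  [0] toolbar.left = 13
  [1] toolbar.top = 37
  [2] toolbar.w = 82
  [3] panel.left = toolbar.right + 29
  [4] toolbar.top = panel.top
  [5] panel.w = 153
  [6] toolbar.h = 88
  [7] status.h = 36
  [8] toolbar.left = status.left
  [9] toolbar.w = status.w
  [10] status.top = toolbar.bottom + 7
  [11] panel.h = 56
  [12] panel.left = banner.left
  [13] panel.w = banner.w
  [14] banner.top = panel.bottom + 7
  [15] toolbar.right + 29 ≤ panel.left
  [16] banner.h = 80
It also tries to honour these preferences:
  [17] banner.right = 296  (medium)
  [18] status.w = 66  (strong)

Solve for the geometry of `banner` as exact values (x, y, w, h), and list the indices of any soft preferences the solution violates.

banner = (x=124, y=100, w=153, h=80)
violated soft preferences: 17, 18

1. banner.x = 124  [panel.left = banner.left]
2. banner.w = 153  [panel.w = banner.w]
3. banner.y = 100  [banner.top = panel.bottom + 7]
4. banner.h = 80  [banner.h = 80]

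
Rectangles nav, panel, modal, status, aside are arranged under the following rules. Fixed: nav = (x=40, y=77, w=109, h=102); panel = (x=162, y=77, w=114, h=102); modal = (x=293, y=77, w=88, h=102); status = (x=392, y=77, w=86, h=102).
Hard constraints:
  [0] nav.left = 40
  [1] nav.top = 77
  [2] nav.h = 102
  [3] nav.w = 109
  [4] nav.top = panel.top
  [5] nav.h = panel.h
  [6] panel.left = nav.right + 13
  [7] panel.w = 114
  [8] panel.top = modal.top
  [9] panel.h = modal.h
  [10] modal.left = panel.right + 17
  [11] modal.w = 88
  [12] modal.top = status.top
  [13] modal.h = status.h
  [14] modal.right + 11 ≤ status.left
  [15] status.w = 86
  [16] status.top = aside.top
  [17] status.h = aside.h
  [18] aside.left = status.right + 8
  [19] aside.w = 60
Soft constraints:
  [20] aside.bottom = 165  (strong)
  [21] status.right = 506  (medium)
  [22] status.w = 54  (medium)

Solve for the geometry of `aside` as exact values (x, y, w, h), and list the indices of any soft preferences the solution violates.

aside = (x=486, y=77, w=60, h=102)
violated soft preferences: 20, 21, 22

1. aside.y = 77  [status.top = aside.top]
2. aside.h = 102  [status.h = aside.h]
3. aside.x = 486  [aside.left = status.right + 8]
4. aside.w = 60  [aside.w = 60]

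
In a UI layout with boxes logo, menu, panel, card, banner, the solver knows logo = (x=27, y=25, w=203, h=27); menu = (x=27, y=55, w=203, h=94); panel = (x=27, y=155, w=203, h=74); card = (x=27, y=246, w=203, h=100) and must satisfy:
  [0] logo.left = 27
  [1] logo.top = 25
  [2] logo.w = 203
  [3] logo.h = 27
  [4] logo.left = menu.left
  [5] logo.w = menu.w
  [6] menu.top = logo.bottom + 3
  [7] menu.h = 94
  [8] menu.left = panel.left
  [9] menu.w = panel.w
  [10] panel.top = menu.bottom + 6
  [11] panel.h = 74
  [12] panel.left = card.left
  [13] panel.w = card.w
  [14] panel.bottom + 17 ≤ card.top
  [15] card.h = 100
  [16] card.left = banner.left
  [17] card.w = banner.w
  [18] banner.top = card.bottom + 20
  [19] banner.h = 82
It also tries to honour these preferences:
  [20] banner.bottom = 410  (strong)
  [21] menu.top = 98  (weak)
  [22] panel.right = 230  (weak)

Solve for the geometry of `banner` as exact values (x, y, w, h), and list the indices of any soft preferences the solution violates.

banner = (x=27, y=366, w=203, h=82)
violated soft preferences: 20, 21

1. banner.x = 27  [card.left = banner.left]
2. banner.w = 203  [card.w = banner.w]
3. banner.y = 366  [banner.top = card.bottom + 20]
4. banner.h = 82  [banner.h = 82]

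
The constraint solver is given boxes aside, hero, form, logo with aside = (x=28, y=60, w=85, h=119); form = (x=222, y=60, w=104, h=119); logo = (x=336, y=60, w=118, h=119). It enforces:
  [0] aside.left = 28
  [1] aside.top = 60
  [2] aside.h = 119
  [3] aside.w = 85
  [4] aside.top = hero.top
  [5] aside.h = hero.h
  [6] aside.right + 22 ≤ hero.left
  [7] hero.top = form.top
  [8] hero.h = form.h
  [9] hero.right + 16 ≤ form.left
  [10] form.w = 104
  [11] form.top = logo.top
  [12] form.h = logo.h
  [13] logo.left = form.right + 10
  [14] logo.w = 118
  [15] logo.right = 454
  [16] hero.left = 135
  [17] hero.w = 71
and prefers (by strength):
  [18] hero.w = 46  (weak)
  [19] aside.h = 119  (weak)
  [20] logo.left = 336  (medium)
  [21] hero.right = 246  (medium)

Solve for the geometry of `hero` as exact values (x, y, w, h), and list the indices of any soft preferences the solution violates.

hero = (x=135, y=60, w=71, h=119)
violated soft preferences: 18, 21

1. hero.y = 60  [aside.top = hero.top]
2. hero.h = 119  [aside.h = hero.h]
3. hero.x = 135  [hero.left = 135]
4. hero.w = 71  [hero.w = 71]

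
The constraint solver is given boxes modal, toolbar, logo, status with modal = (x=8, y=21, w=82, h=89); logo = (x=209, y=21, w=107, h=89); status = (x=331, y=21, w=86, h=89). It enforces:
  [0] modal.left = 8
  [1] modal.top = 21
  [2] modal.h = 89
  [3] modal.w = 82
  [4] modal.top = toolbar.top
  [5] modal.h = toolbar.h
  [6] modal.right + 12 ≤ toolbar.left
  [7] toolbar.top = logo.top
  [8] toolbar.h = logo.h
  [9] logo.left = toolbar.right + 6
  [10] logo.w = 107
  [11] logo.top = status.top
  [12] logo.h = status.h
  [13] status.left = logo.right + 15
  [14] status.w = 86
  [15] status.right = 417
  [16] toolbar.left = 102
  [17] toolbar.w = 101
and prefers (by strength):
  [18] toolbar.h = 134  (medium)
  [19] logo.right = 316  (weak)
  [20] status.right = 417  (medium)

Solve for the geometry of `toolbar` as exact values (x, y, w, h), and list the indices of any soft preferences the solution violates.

toolbar = (x=102, y=21, w=101, h=89)
violated soft preferences: 18

1. toolbar.y = 21  [modal.top = toolbar.top]
2. toolbar.h = 89  [modal.h = toolbar.h]
3. toolbar.x = 102  [toolbar.left = 102]
4. toolbar.w = 101  [toolbar.w = 101]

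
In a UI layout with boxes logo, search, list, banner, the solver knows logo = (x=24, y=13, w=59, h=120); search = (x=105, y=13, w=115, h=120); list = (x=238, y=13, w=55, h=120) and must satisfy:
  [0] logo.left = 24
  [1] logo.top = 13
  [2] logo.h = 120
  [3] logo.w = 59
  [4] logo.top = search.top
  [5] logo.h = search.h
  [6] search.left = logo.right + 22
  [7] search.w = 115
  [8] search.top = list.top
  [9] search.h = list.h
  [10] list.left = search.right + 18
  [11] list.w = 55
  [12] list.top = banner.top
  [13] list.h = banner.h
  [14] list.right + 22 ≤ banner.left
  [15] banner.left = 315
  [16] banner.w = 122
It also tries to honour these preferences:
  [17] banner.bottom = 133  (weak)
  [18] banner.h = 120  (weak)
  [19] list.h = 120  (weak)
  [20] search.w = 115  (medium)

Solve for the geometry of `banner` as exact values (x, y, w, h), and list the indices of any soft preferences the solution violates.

1. banner.y = 13  [list.top = banner.top]
2. banner.h = 120  [list.h = banner.h]
3. banner.x = 315  [banner.left = 315]
4. banner.w = 122  [banner.w = 122]

banner = (x=315, y=13, w=122, h=120)
violated soft preferences: none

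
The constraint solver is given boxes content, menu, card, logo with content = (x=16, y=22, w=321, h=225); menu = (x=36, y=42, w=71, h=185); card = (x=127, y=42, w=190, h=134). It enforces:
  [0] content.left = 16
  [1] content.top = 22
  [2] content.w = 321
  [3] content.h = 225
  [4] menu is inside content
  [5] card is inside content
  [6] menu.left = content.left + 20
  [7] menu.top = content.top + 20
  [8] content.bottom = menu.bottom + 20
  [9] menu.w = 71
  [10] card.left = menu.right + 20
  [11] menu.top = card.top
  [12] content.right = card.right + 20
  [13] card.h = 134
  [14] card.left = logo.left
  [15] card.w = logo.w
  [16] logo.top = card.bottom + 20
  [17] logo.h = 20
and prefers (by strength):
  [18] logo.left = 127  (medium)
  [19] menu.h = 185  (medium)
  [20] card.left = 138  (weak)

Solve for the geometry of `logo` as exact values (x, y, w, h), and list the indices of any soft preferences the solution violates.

1. logo.x = 127  [card.left = logo.left]
2. logo.w = 190  [card.w = logo.w]
3. logo.y = 196  [logo.top = card.bottom + 20]
4. logo.h = 20  [logo.h = 20]

logo = (x=127, y=196, w=190, h=20)
violated soft preferences: 20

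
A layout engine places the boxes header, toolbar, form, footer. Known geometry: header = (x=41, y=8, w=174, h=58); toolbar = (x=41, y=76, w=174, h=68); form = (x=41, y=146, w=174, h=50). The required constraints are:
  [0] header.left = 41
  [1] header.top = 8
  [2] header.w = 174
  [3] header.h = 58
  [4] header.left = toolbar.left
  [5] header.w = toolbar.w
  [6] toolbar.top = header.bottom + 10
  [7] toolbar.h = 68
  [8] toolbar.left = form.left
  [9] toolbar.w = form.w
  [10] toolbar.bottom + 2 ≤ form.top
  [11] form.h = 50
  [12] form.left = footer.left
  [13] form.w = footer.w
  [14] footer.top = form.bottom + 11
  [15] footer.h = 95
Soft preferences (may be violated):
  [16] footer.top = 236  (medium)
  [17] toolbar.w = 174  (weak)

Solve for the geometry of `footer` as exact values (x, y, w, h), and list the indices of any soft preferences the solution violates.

1. footer.x = 41  [form.left = footer.left]
2. footer.w = 174  [form.w = footer.w]
3. footer.y = 207  [footer.top = form.bottom + 11]
4. footer.h = 95  [footer.h = 95]

footer = (x=41, y=207, w=174, h=95)
violated soft preferences: 16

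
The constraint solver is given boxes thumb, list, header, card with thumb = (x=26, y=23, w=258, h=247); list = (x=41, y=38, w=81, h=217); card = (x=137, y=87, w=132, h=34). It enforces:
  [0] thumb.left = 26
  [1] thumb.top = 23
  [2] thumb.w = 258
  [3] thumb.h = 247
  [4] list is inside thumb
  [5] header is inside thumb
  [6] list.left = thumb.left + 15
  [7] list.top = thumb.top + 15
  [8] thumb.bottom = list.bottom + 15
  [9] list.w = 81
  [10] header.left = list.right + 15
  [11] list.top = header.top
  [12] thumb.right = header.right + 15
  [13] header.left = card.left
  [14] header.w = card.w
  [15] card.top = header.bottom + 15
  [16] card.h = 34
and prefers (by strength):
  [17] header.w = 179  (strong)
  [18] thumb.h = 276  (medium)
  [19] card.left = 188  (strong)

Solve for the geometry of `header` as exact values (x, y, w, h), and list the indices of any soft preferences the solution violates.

header = (x=137, y=38, w=132, h=34)
violated soft preferences: 17, 18, 19

1. header.x = 137  [header.left = list.right + 15]
2. header.y = 38  [list.top = header.top]
3. header.w = 132  [thumb.right = header.right + 15]
4. header.h = 34  [card.top = header.bottom + 15]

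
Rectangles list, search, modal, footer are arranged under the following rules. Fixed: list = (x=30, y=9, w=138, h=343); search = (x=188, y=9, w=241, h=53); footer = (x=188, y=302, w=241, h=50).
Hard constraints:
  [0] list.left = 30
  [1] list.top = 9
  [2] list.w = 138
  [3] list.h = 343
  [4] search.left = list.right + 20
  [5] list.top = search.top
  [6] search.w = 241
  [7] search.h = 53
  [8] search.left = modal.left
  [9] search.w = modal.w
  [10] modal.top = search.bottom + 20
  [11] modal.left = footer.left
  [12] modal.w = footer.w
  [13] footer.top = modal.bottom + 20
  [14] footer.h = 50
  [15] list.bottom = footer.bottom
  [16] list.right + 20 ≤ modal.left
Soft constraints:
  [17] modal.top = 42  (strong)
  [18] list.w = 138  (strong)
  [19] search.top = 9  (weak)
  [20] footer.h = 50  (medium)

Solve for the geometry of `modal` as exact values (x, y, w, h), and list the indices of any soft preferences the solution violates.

modal = (x=188, y=82, w=241, h=200)
violated soft preferences: 17

1. modal.x = 188  [search.left = modal.left]
2. modal.w = 241  [search.w = modal.w]
3. modal.y = 82  [modal.top = search.bottom + 20]
4. modal.h = 200  [footer.top = modal.bottom + 20]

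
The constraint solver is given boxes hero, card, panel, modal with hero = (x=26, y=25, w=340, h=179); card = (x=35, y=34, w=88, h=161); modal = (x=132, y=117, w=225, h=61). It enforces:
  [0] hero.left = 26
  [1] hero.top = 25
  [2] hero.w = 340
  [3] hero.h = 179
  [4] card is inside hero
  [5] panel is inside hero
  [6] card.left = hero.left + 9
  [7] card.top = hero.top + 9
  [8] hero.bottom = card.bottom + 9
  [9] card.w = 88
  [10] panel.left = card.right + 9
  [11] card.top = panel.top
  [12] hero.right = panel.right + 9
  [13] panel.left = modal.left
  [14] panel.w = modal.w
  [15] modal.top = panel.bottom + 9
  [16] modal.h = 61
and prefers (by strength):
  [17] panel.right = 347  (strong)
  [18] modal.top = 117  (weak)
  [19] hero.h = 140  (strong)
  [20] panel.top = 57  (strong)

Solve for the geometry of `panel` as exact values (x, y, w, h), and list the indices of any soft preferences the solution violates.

1. panel.x = 132  [panel.left = card.right + 9]
2. panel.y = 34  [card.top = panel.top]
3. panel.w = 225  [hero.right = panel.right + 9]
4. panel.h = 74  [modal.top = panel.bottom + 9]

panel = (x=132, y=34, w=225, h=74)
violated soft preferences: 17, 19, 20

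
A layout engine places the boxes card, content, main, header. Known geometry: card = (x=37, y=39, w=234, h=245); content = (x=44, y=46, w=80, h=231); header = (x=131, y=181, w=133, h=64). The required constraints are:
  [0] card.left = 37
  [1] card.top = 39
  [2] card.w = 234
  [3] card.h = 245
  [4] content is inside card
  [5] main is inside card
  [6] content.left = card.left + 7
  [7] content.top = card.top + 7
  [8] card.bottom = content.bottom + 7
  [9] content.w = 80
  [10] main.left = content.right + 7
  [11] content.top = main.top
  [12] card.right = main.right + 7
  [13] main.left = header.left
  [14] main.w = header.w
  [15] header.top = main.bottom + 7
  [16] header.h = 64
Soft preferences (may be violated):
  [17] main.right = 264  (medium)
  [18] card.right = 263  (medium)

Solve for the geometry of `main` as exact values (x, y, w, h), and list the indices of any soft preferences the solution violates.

main = (x=131, y=46, w=133, h=128)
violated soft preferences: 18

1. main.x = 131  [main.left = content.right + 7]
2. main.y = 46  [content.top = main.top]
3. main.w = 133  [card.right = main.right + 7]
4. main.h = 128  [header.top = main.bottom + 7]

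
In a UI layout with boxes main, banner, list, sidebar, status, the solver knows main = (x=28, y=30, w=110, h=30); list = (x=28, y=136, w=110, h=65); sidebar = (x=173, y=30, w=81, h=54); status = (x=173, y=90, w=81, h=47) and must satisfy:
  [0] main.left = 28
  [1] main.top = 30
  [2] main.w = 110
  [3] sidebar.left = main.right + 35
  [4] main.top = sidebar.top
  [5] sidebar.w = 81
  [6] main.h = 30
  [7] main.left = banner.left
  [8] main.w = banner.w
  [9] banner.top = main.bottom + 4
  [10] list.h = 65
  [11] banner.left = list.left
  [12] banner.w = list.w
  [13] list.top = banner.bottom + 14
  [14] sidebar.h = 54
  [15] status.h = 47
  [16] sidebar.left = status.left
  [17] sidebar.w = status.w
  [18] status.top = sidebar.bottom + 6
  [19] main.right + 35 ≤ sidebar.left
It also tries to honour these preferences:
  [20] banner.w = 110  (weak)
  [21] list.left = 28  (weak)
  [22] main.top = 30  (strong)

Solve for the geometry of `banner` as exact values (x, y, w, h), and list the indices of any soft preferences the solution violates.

1. banner.x = 28  [main.left = banner.left]
2. banner.w = 110  [main.w = banner.w]
3. banner.y = 64  [banner.top = main.bottom + 4]
4. banner.h = 58  [list.top = banner.bottom + 14]

banner = (x=28, y=64, w=110, h=58)
violated soft preferences: none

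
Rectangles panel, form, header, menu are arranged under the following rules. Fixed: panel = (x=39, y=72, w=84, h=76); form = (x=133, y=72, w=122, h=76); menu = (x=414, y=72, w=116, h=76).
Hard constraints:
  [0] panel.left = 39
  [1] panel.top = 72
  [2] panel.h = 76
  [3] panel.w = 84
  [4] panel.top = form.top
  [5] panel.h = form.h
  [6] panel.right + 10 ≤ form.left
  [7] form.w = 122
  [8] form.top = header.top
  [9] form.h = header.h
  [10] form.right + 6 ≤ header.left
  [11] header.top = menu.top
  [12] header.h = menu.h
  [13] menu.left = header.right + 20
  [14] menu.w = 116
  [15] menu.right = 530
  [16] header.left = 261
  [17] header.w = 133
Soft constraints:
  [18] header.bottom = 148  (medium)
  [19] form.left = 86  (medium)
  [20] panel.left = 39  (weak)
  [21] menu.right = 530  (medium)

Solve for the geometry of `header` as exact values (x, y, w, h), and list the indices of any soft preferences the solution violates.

1. header.y = 72  [form.top = header.top]
2. header.h = 76  [form.h = header.h]
3. header.x = 261  [header.left = 261]
4. header.w = 133  [header.w = 133]

header = (x=261, y=72, w=133, h=76)
violated soft preferences: 19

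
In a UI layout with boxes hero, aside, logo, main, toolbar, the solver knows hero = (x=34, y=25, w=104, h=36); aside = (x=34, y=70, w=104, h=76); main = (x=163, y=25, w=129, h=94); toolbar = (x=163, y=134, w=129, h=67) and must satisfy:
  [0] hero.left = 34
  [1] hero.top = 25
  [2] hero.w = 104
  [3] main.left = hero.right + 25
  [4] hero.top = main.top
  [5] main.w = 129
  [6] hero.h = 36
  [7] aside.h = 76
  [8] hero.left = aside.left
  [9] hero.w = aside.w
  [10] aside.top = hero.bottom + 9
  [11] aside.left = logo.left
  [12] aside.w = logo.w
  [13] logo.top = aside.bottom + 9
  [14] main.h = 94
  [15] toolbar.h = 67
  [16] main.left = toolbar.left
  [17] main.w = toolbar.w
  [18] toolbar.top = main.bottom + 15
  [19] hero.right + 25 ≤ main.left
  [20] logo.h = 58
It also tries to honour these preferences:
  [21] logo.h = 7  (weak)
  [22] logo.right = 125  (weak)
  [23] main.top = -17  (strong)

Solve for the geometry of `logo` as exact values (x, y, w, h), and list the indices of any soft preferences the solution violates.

1. logo.x = 34  [aside.left = logo.left]
2. logo.w = 104  [aside.w = logo.w]
3. logo.y = 155  [logo.top = aside.bottom + 9]
4. logo.h = 58  [logo.h = 58]

logo = (x=34, y=155, w=104, h=58)
violated soft preferences: 21, 22, 23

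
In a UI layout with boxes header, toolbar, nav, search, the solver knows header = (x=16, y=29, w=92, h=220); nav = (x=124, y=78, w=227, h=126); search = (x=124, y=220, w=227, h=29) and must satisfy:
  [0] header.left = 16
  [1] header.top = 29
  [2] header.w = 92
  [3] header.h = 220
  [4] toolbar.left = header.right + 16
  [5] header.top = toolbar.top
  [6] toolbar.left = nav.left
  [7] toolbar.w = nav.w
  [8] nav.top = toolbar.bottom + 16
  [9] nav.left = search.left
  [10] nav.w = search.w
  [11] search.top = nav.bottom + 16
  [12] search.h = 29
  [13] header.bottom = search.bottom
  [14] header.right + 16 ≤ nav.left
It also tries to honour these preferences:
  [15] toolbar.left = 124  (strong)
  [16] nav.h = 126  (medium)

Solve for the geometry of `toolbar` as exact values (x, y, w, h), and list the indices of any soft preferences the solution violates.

toolbar = (x=124, y=29, w=227, h=33)
violated soft preferences: none

1. toolbar.x = 124  [toolbar.left = header.right + 16]
2. toolbar.y = 29  [header.top = toolbar.top]
3. toolbar.w = 227  [toolbar.w = nav.w]
4. toolbar.h = 33  [nav.top = toolbar.bottom + 16]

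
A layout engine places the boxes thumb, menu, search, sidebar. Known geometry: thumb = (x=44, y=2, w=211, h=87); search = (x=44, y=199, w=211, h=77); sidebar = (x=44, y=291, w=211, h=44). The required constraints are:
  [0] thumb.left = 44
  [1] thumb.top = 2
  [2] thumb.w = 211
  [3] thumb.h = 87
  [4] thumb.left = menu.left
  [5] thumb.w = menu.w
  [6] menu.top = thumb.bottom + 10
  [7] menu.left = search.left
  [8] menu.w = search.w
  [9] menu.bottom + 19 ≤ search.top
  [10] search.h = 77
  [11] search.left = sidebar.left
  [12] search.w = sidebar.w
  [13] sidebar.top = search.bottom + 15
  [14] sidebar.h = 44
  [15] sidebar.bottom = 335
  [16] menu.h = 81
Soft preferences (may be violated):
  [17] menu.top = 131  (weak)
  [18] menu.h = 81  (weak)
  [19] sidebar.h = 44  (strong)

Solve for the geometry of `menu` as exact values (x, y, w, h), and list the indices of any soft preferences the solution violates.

1. menu.x = 44  [thumb.left = menu.left]
2. menu.w = 211  [thumb.w = menu.w]
3. menu.y = 99  [menu.top = thumb.bottom + 10]
4. menu.h = 81  [menu.h = 81]

menu = (x=44, y=99, w=211, h=81)
violated soft preferences: 17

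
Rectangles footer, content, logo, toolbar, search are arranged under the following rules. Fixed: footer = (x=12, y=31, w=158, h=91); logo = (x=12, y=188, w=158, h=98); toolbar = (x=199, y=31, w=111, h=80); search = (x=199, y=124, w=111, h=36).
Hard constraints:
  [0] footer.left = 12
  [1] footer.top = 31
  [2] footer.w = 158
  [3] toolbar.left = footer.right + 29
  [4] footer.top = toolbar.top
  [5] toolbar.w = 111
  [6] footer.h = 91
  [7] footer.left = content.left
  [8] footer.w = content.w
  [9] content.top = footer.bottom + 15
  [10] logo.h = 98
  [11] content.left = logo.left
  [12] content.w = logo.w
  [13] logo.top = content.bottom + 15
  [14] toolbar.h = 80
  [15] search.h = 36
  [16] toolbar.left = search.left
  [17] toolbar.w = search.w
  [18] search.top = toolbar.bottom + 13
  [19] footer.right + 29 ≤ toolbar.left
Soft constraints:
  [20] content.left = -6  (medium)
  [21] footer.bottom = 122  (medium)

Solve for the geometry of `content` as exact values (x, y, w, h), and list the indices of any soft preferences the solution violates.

content = (x=12, y=137, w=158, h=36)
violated soft preferences: 20

1. content.x = 12  [footer.left = content.left]
2. content.w = 158  [footer.w = content.w]
3. content.y = 137  [content.top = footer.bottom + 15]
4. content.h = 36  [logo.top = content.bottom + 15]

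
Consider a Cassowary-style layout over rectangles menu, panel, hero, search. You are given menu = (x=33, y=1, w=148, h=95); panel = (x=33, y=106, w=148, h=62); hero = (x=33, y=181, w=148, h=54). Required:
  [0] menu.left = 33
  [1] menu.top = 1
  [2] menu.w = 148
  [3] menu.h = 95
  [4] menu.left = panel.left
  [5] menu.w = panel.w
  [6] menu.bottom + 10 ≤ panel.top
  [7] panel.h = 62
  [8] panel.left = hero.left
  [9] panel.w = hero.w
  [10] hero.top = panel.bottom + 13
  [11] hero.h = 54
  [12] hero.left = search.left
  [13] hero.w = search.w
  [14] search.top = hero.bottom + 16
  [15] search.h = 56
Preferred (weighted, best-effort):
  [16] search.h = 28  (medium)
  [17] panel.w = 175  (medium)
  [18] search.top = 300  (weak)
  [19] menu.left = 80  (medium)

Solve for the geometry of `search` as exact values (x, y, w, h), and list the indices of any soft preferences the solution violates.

1. search.x = 33  [hero.left = search.left]
2. search.w = 148  [hero.w = search.w]
3. search.y = 251  [search.top = hero.bottom + 16]
4. search.h = 56  [search.h = 56]

search = (x=33, y=251, w=148, h=56)
violated soft preferences: 16, 17, 18, 19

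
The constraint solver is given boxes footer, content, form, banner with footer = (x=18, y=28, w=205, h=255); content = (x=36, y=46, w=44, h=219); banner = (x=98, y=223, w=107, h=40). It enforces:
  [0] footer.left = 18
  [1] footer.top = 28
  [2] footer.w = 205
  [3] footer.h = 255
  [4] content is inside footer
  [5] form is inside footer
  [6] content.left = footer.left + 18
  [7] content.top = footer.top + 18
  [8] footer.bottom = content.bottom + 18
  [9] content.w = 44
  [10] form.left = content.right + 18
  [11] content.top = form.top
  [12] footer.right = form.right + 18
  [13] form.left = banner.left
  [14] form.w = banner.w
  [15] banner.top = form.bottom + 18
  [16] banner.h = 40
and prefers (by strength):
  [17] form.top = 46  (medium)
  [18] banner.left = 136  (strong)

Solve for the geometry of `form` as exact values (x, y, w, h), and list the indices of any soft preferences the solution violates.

form = (x=98, y=46, w=107, h=159)
violated soft preferences: 18

1. form.x = 98  [form.left = content.right + 18]
2. form.y = 46  [content.top = form.top]
3. form.w = 107  [footer.right = form.right + 18]
4. form.h = 159  [banner.top = form.bottom + 18]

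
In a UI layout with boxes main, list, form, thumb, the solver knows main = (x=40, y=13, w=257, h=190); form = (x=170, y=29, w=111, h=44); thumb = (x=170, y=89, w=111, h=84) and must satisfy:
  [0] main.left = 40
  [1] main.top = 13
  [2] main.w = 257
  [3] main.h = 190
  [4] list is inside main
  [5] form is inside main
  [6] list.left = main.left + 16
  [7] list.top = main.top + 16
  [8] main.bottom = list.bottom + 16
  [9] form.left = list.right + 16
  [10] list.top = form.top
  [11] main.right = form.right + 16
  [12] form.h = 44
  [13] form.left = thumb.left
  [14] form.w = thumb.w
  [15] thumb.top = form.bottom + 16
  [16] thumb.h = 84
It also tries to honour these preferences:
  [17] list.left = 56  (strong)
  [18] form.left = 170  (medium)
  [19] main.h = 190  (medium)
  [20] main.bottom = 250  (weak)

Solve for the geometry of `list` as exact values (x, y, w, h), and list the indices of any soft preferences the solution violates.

list = (x=56, y=29, w=98, h=158)
violated soft preferences: 20

1. list.x = 56  [list.left = main.left + 16]
2. list.y = 29  [list.top = main.top + 16]
3. list.h = 158  [main.bottom = list.bottom + 16]
4. list.w = 98  [form.left = list.right + 16]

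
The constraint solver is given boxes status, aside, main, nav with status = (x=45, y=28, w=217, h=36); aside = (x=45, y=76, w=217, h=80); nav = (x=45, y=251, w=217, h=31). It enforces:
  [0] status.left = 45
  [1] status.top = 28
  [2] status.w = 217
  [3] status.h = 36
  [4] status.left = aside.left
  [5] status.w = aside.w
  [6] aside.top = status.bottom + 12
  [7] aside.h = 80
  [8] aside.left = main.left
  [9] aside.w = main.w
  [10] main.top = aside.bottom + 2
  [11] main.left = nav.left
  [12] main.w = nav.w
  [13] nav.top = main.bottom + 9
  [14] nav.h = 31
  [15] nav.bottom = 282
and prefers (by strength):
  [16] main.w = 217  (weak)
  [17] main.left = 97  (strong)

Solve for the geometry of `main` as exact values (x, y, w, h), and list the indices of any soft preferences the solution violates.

1. main.x = 45  [aside.left = main.left]
2. main.w = 217  [aside.w = main.w]
3. main.y = 158  [main.top = aside.bottom + 2]
4. main.h = 84  [nav.top = main.bottom + 9]

main = (x=45, y=158, w=217, h=84)
violated soft preferences: 17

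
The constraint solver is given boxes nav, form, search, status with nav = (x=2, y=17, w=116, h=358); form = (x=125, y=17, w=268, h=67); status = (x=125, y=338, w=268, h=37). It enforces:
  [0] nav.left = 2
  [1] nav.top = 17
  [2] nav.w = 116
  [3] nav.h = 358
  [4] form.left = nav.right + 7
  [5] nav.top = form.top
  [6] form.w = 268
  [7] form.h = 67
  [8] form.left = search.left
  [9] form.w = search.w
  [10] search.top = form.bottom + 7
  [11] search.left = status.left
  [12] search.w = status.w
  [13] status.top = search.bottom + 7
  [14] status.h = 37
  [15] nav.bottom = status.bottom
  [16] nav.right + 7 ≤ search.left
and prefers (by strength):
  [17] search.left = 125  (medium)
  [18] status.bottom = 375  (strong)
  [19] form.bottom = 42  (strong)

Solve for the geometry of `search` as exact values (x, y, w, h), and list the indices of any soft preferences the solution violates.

search = (x=125, y=91, w=268, h=240)
violated soft preferences: 19

1. search.x = 125  [form.left = search.left]
2. search.w = 268  [form.w = search.w]
3. search.y = 91  [search.top = form.bottom + 7]
4. search.h = 240  [status.top = search.bottom + 7]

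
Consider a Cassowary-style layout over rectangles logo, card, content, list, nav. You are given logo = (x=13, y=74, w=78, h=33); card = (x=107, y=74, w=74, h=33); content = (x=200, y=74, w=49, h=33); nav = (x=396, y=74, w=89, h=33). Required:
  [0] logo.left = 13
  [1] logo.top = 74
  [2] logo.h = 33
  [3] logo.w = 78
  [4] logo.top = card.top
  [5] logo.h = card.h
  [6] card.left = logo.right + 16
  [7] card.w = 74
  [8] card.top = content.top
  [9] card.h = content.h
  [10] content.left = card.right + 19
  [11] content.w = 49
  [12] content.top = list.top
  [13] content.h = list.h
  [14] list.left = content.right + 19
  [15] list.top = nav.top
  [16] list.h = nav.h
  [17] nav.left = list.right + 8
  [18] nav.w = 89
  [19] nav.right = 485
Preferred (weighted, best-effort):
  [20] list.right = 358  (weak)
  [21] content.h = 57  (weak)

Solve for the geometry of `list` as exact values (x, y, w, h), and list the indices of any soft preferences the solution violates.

list = (x=268, y=74, w=120, h=33)
violated soft preferences: 20, 21

1. list.y = 74  [content.top = list.top]
2. list.h = 33  [content.h = list.h]
3. list.x = 268  [list.left = content.right + 19]
4. list.w = 120  [nav.left = list.right + 8]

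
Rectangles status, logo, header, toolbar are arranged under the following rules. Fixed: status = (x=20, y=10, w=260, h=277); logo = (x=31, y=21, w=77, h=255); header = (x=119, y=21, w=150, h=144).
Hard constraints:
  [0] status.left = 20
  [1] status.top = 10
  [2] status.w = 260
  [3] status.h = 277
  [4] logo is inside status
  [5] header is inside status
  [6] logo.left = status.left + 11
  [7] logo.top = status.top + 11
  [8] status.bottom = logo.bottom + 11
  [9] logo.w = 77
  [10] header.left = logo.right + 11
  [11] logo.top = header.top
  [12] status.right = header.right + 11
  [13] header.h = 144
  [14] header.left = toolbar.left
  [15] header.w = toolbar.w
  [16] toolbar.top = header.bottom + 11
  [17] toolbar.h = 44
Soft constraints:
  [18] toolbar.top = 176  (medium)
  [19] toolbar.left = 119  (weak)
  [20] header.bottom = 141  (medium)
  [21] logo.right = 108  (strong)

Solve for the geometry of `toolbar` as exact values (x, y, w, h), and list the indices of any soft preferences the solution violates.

toolbar = (x=119, y=176, w=150, h=44)
violated soft preferences: 20

1. toolbar.x = 119  [header.left = toolbar.left]
2. toolbar.w = 150  [header.w = toolbar.w]
3. toolbar.y = 176  [toolbar.top = header.bottom + 11]
4. toolbar.h = 44  [toolbar.h = 44]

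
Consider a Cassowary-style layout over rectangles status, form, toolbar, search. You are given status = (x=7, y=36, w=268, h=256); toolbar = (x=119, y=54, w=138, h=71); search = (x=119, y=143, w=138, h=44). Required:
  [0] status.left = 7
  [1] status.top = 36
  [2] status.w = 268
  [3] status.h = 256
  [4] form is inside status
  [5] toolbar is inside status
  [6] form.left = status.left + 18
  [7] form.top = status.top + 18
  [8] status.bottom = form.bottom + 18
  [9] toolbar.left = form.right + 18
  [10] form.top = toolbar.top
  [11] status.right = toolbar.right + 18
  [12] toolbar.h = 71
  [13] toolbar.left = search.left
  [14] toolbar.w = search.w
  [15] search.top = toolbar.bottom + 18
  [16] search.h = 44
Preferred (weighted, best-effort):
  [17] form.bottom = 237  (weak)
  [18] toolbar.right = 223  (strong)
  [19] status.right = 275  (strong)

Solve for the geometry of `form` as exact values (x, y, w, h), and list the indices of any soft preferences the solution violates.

1. form.x = 25  [form.left = status.left + 18]
2. form.y = 54  [form.top = status.top + 18]
3. form.h = 220  [status.bottom = form.bottom + 18]
4. form.w = 76  [toolbar.left = form.right + 18]

form = (x=25, y=54, w=76, h=220)
violated soft preferences: 17, 18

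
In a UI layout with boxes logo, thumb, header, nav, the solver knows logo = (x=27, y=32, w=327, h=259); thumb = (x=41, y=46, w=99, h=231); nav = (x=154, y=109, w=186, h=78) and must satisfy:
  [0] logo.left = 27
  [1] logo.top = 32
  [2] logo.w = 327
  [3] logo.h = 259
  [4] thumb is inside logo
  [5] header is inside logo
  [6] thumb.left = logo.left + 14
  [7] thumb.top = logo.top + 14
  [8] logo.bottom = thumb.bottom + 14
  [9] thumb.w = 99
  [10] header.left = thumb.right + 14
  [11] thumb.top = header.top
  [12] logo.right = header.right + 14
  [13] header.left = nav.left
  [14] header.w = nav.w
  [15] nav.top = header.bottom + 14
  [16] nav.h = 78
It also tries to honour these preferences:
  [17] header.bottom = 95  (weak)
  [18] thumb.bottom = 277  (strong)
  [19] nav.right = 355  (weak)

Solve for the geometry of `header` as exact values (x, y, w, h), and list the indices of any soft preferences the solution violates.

1. header.x = 154  [header.left = thumb.right + 14]
2. header.y = 46  [thumb.top = header.top]
3. header.w = 186  [logo.right = header.right + 14]
4. header.h = 49  [nav.top = header.bottom + 14]

header = (x=154, y=46, w=186, h=49)
violated soft preferences: 19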